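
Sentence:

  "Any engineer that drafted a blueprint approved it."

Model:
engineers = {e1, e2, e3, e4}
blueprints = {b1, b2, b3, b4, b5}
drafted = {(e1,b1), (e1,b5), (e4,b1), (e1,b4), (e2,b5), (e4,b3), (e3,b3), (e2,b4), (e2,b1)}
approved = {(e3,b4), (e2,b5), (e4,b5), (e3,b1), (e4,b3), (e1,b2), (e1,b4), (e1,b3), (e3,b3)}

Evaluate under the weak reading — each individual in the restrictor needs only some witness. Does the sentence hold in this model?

"it" takes "a blueprint" as antecedent — a donkey pronoun bound across the clause boundary.
Weak reading: every engineer e with some drafted-blueprint has at least one drafted-blueprint b such that approved(e,b).
Per engineer: e1:✓  e2:✓  e3:✓  e4:✓
Every engineer in the restrictor has a witness.

True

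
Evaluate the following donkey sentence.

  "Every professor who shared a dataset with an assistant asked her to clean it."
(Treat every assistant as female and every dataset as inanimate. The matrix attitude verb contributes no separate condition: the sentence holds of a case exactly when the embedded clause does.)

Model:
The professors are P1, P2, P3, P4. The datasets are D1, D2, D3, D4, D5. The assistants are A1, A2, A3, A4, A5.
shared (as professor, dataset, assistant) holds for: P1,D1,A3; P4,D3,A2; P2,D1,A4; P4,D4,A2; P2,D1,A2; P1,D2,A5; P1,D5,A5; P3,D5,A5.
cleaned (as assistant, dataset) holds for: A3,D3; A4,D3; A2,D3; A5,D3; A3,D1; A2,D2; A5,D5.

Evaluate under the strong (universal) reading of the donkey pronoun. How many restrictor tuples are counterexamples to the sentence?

4

"her" takes "an assistant" as antecedent and "it" takes "a dataset"; both are donkey pronouns co-varying with the restrictor.
Strong reading: for every (p,d,a) with shared(p,d,a), cleaned(a,d).
Restrictor triples: (P1,D1,A3)→cleaned(A3,D1) ✓  (P1,D2,A5)→cleaned(A5,D2) ✗  (P1,D5,A5)→cleaned(A5,D5) ✓  (P2,D1,A2)→cleaned(A2,D1) ✗  (P2,D1,A4)→cleaned(A4,D1) ✗  (P3,D5,A5)→cleaned(A5,D5) ✓  (P4,D3,A2)→cleaned(A2,D3) ✓  (P4,D4,A2)→cleaned(A2,D4) ✗
Counterexamples (restrictor triples failing the scope): 4.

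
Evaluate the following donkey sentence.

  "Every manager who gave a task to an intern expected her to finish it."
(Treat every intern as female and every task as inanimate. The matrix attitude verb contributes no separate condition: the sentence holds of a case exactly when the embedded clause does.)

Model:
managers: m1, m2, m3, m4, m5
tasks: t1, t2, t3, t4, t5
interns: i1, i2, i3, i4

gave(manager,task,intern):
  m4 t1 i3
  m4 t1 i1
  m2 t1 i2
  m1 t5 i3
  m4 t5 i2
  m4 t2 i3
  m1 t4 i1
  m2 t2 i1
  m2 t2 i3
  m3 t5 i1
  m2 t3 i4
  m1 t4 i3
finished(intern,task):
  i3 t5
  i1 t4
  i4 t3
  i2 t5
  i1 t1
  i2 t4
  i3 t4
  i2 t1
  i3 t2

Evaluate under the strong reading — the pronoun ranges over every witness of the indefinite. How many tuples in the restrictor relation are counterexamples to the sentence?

3

"her" takes "an intern" as antecedent and "it" takes "a task"; both are donkey pronouns co-varying with the restrictor.
Strong reading: for every (m,t,i) with gave(m,t,i), finished(i,t).
Restrictor triples: (m1,t4,i1)→finished(i1,t4) ✓  (m1,t4,i3)→finished(i3,t4) ✓  (m1,t5,i3)→finished(i3,t5) ✓  (m2,t1,i2)→finished(i2,t1) ✓  (m2,t2,i1)→finished(i1,t2) ✗  (m2,t2,i3)→finished(i3,t2) ✓  (m2,t3,i4)→finished(i4,t3) ✓  (m3,t5,i1)→finished(i1,t5) ✗  (m4,t1,i1)→finished(i1,t1) ✓  (m4,t1,i3)→finished(i3,t1) ✗  (m4,t2,i3)→finished(i3,t2) ✓  (m4,t5,i2)→finished(i2,t5) ✓
Counterexamples (restrictor triples failing the scope): 3.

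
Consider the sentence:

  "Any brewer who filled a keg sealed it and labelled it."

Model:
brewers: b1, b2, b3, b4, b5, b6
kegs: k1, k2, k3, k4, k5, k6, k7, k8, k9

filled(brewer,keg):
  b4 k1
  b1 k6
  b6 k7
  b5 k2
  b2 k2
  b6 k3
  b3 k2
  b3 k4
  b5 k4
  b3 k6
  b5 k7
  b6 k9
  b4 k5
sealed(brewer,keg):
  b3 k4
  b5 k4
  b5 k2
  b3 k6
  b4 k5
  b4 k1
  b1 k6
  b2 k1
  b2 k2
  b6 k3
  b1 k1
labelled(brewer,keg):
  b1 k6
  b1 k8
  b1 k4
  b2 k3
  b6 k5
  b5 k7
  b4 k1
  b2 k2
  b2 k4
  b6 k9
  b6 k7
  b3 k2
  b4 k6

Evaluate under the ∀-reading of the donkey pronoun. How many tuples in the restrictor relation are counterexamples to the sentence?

"it" takes "a keg" as antecedent — a donkey pronoun bound across the clause boundary.
Strong reading: for every (b,k) with filled(b,k), sealed(b,k) ∧ labelled(b,k).
Restrictor pairs: (b1,k6) ✓  (b2,k2) ✓  (b3,k2) ✗  (b3,k4) ✗  (b3,k6) ✗  (b4,k1) ✓  (b4,k5) ✗  (b5,k2) ✗  (b5,k4) ✗  (b5,k7) ✗  (b6,k3) ✗  (b6,k7) ✗  (b6,k9) ✗
Counterexamples (restrictor pairs failing the scope): 10.

10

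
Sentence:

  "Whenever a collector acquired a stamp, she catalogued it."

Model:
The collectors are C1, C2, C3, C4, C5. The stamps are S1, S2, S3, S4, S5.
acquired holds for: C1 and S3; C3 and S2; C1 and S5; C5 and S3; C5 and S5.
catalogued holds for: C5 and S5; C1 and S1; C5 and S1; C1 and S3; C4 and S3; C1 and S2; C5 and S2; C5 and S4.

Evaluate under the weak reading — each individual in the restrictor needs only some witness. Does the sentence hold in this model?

"it" takes "a stamp" as antecedent — a donkey pronoun bound across the clause boundary.
Weak reading: every collector c with some acquired-stamp has at least one acquired-stamp s such that catalogued(c,s).
Per collector: C1:✓  C3:✗  C5:✓
C3 has no witness among its acquired-stamps.

False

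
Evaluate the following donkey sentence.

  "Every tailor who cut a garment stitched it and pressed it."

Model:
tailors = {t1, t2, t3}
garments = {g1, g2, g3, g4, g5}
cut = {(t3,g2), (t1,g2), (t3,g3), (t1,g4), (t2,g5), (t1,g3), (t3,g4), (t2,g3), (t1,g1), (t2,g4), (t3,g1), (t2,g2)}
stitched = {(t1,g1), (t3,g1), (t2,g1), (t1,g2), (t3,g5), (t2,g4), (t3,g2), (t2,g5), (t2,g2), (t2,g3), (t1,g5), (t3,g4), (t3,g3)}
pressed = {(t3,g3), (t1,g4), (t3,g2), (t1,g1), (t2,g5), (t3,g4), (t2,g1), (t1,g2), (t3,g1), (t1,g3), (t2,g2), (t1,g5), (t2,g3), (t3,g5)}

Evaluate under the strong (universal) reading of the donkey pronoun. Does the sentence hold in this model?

"it" takes "a garment" as antecedent — a donkey pronoun bound across the clause boundary.
Strong reading: for every (t,g) with cut(t,g), stitched(t,g) ∧ pressed(t,g).
Restrictor pairs: (t1,g1) ✓  (t1,g2) ✓  (t1,g3) ✗  (t1,g4) ✗  (t2,g2) ✓  (t2,g3) ✓  (t2,g4) ✗  (t2,g5) ✓  (t3,g1) ✓  (t3,g2) ✓  (t3,g3) ✓  (t3,g4) ✓
Counterexample: (t1,g3) is in cut but fails the scope.

False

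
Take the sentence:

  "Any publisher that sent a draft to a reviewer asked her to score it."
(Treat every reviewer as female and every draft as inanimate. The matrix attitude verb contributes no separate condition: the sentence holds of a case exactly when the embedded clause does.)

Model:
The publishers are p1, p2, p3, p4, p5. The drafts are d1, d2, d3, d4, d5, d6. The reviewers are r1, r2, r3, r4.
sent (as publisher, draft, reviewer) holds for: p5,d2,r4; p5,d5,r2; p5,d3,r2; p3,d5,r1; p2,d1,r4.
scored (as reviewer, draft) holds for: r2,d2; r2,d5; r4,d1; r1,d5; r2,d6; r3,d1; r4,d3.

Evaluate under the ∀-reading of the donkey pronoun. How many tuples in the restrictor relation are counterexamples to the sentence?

2

"her" takes "a reviewer" as antecedent and "it" takes "a draft"; both are donkey pronouns co-varying with the restrictor.
Strong reading: for every (p,d,r) with sent(p,d,r), scored(r,d).
Restrictor triples: (p2,d1,r4)→scored(r4,d1) ✓  (p3,d5,r1)→scored(r1,d5) ✓  (p5,d2,r4)→scored(r4,d2) ✗  (p5,d3,r2)→scored(r2,d3) ✗  (p5,d5,r2)→scored(r2,d5) ✓
Counterexamples (restrictor triples failing the scope): 2.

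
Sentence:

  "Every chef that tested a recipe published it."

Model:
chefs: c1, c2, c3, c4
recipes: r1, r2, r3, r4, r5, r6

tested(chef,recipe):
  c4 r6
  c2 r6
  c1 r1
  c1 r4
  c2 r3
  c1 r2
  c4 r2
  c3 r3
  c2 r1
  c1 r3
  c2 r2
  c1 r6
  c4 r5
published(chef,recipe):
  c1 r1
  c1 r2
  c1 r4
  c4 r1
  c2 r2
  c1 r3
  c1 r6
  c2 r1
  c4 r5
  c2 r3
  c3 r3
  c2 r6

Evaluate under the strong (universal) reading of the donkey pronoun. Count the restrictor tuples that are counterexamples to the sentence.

2

"it" takes "a recipe" as antecedent — a donkey pronoun bound across the clause boundary.
Strong reading: for every (c,r) with tested(c,r), published(c,r).
Restrictor pairs: (c1,r1) ✓  (c1,r2) ✓  (c1,r3) ✓  (c1,r4) ✓  (c1,r6) ✓  (c2,r1) ✓  (c2,r2) ✓  (c2,r3) ✓  (c2,r6) ✓  (c3,r3) ✓  (c4,r2) ✗  (c4,r5) ✓  (c4,r6) ✗
Counterexamples (restrictor pairs failing the scope): 2.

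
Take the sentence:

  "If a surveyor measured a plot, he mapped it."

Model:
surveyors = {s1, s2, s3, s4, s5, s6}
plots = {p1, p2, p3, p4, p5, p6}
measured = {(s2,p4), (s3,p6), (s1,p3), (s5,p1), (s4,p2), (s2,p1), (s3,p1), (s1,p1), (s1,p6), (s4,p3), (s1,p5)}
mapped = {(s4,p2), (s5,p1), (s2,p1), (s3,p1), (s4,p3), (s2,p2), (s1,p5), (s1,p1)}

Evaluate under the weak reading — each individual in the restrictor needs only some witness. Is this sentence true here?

True

"it" takes "a plot" as antecedent — a donkey pronoun bound across the clause boundary.
Weak reading: every surveyor s with some measured-plot has at least one measured-plot p such that mapped(s,p).
Per surveyor: s1:✓  s2:✓  s3:✓  s4:✓  s5:✓
Every surveyor in the restrictor has a witness.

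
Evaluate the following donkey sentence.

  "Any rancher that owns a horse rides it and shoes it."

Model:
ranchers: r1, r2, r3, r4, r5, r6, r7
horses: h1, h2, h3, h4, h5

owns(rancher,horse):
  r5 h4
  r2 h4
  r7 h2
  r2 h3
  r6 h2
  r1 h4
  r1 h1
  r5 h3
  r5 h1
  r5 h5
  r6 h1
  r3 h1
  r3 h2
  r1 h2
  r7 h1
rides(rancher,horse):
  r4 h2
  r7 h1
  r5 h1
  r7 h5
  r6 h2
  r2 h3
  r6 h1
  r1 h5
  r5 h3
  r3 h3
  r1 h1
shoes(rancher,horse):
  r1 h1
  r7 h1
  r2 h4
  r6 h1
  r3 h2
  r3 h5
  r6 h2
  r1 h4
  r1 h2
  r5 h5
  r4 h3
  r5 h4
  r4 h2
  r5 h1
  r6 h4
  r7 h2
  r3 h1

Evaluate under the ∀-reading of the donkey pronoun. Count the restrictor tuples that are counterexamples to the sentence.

"it" takes "a horse" as antecedent — a donkey pronoun bound across the clause boundary.
Strong reading: for every (r,h) with owns(r,h), rides(r,h) ∧ shoes(r,h).
Restrictor pairs: (r1,h1) ✓  (r1,h2) ✗  (r1,h4) ✗  (r2,h3) ✗  (r2,h4) ✗  (r3,h1) ✗  (r3,h2) ✗  (r5,h1) ✓  (r5,h3) ✗  (r5,h4) ✗  (r5,h5) ✗  (r6,h1) ✓  (r6,h2) ✓  (r7,h1) ✓  (r7,h2) ✗
Counterexamples (restrictor pairs failing the scope): 10.

10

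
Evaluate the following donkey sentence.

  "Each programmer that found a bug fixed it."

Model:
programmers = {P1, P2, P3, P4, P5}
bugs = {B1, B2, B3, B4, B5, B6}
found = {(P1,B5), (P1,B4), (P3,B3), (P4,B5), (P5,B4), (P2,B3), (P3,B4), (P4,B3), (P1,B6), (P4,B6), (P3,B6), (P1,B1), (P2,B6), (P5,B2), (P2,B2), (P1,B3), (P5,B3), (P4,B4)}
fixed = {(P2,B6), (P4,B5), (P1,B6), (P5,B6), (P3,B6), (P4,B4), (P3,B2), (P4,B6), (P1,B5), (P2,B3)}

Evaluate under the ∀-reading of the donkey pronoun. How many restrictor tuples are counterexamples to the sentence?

10

"it" takes "a bug" as antecedent — a donkey pronoun bound across the clause boundary.
Strong reading: for every (p,b) with found(p,b), fixed(p,b).
Restrictor pairs: (P1,B1) ✗  (P1,B3) ✗  (P1,B4) ✗  (P1,B5) ✓  (P1,B6) ✓  (P2,B2) ✗  (P2,B3) ✓  (P2,B6) ✓  (P3,B3) ✗  (P3,B4) ✗  (P3,B6) ✓  (P4,B3) ✗  (P4,B4) ✓  (P4,B5) ✓  (P4,B6) ✓  (P5,B2) ✗  (P5,B3) ✗  (P5,B4) ✗
Counterexamples (restrictor pairs failing the scope): 10.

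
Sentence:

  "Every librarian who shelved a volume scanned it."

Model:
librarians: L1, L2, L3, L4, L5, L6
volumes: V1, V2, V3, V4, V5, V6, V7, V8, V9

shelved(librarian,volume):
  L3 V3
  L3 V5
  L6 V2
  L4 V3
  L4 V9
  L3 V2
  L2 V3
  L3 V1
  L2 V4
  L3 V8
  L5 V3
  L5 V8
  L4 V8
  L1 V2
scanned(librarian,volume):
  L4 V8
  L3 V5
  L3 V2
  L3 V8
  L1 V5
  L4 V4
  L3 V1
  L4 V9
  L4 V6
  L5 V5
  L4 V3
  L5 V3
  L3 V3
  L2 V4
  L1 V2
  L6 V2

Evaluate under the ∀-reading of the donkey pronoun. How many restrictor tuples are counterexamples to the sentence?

"it" takes "a volume" as antecedent — a donkey pronoun bound across the clause boundary.
Strong reading: for every (l,v) with shelved(l,v), scanned(l,v).
Restrictor pairs: (L1,V2) ✓  (L2,V3) ✗  (L2,V4) ✓  (L3,V1) ✓  (L3,V2) ✓  (L3,V3) ✓  (L3,V5) ✓  (L3,V8) ✓  (L4,V3) ✓  (L4,V8) ✓  (L4,V9) ✓  (L5,V3) ✓  (L5,V8) ✗  (L6,V2) ✓
Counterexamples (restrictor pairs failing the scope): 2.

2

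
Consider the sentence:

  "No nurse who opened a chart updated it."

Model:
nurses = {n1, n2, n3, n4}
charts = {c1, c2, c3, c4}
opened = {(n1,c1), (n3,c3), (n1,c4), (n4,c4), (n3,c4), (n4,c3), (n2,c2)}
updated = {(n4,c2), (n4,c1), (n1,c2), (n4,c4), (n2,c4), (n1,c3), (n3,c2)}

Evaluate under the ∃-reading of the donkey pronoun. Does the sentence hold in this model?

False

"it" takes "a chart" as antecedent — a donkey pronoun bound across the clause boundary.
Truth condition: for no (n,c) with opened(n,c) does updated(n,c) hold.
Restrictor pairs — does the scope hold? (n1,c1):fails  (n1,c4):fails  (n2,c2):fails  (n3,c3):fails  (n3,c4):fails  (n4,c3):fails  (n4,c4):holds
Scope holds for 1 pair(s), so the sentence is false.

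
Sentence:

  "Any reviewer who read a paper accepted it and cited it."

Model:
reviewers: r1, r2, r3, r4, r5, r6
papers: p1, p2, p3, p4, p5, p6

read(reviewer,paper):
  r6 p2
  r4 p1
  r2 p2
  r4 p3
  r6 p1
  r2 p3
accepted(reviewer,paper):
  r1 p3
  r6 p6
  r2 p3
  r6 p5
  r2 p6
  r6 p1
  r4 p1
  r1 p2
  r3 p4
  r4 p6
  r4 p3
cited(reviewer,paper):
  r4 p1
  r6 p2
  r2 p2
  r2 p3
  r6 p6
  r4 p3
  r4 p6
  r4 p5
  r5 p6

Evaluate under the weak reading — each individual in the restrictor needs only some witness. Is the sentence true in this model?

"it" takes "a paper" as antecedent — a donkey pronoun bound across the clause boundary.
Weak reading: every reviewer r with some read-paper has at least one read-paper p such that accepted(r,p) ∧ cited(r,p).
Per reviewer: r2:✓  r4:✓  r6:✗
r6 has no witness among its read-papers.

False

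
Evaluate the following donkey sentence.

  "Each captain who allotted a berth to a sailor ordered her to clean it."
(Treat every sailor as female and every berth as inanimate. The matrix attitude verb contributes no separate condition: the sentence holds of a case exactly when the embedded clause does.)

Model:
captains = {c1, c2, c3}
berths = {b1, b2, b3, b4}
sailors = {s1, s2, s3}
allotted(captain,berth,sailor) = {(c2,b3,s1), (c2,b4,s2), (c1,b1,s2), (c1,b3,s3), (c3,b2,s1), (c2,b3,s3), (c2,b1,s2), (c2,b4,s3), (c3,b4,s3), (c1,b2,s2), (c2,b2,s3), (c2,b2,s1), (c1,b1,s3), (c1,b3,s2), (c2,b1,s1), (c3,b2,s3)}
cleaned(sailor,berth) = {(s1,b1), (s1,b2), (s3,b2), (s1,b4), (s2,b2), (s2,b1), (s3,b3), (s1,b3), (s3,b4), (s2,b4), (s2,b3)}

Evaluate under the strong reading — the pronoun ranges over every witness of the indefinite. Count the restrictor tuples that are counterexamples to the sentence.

"her" takes "a sailor" as antecedent and "it" takes "a berth"; both are donkey pronouns co-varying with the restrictor.
Strong reading: for every (c,b,s) with allotted(c,b,s), cleaned(s,b).
Restrictor triples: (c1,b1,s2)→cleaned(s2,b1) ✓  (c1,b1,s3)→cleaned(s3,b1) ✗  (c1,b2,s2)→cleaned(s2,b2) ✓  (c1,b3,s2)→cleaned(s2,b3) ✓  (c1,b3,s3)→cleaned(s3,b3) ✓  (c2,b1,s1)→cleaned(s1,b1) ✓  (c2,b1,s2)→cleaned(s2,b1) ✓  (c2,b2,s1)→cleaned(s1,b2) ✓  (c2,b2,s3)→cleaned(s3,b2) ✓  (c2,b3,s1)→cleaned(s1,b3) ✓  (c2,b3,s3)→cleaned(s3,b3) ✓  (c2,b4,s2)→cleaned(s2,b4) ✓  (c2,b4,s3)→cleaned(s3,b4) ✓  (c3,b2,s1)→cleaned(s1,b2) ✓  (c3,b2,s3)→cleaned(s3,b2) ✓  (c3,b4,s3)→cleaned(s3,b4) ✓
Counterexamples (restrictor triples failing the scope): 1.

1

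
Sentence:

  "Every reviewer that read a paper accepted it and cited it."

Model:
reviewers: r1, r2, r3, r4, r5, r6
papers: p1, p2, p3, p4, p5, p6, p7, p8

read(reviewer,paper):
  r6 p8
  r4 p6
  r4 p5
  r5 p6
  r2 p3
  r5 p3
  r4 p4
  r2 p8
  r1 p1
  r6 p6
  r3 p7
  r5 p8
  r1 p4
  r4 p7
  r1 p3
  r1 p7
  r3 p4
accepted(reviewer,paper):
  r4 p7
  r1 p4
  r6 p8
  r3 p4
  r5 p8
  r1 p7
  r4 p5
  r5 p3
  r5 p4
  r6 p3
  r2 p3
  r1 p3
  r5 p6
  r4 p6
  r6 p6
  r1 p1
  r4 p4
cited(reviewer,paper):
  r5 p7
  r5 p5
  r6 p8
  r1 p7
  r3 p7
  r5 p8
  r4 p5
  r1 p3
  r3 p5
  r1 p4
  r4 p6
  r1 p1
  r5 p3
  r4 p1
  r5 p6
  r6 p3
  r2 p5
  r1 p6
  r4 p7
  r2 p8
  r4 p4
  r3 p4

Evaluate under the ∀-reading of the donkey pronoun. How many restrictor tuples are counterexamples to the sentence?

"it" takes "a paper" as antecedent — a donkey pronoun bound across the clause boundary.
Strong reading: for every (r,p) with read(r,p), accepted(r,p) ∧ cited(r,p).
Restrictor pairs: (r1,p1) ✓  (r1,p3) ✓  (r1,p4) ✓  (r1,p7) ✓  (r2,p3) ✗  (r2,p8) ✗  (r3,p4) ✓  (r3,p7) ✗  (r4,p4) ✓  (r4,p5) ✓  (r4,p6) ✓  (r4,p7) ✓  (r5,p3) ✓  (r5,p6) ✓  (r5,p8) ✓  (r6,p6) ✗  (r6,p8) ✓
Counterexamples (restrictor pairs failing the scope): 4.

4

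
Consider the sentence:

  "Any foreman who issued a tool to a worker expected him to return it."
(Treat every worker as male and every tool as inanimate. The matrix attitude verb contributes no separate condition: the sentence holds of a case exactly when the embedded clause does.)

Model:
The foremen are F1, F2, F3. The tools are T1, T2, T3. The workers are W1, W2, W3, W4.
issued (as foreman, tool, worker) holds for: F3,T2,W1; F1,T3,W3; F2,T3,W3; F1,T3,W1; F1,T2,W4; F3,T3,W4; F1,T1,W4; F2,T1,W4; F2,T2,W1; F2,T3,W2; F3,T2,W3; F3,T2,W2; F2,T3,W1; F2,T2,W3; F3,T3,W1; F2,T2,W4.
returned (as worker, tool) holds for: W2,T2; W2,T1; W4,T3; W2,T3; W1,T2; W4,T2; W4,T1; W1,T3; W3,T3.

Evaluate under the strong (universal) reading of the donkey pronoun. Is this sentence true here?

"him" takes "a worker" as antecedent and "it" takes "a tool"; both are donkey pronouns co-varying with the restrictor.
Strong reading: for every (f,t,w) with issued(f,t,w), returned(w,t).
Restrictor triples: (F1,T1,W4)→returned(W4,T1) ✓  (F1,T2,W4)→returned(W4,T2) ✓  (F1,T3,W1)→returned(W1,T3) ✓  (F1,T3,W3)→returned(W3,T3) ✓  (F2,T1,W4)→returned(W4,T1) ✓  (F2,T2,W1)→returned(W1,T2) ✓  (F2,T2,W3)→returned(W3,T2) ✗  (F2,T2,W4)→returned(W4,T2) ✓  (F2,T3,W1)→returned(W1,T3) ✓  (F2,T3,W2)→returned(W2,T3) ✓  (F2,T3,W3)→returned(W3,T3) ✓  (F3,T2,W1)→returned(W1,T2) ✓  (F3,T2,W2)→returned(W2,T2) ✓  (F3,T2,W3)→returned(W3,T2) ✗  (F3,T3,W1)→returned(W1,T3) ✓  (F3,T3,W4)→returned(W4,T3) ✓
Counterexample: (F2,T2,W3) — returned(W3,T2) does not hold.

False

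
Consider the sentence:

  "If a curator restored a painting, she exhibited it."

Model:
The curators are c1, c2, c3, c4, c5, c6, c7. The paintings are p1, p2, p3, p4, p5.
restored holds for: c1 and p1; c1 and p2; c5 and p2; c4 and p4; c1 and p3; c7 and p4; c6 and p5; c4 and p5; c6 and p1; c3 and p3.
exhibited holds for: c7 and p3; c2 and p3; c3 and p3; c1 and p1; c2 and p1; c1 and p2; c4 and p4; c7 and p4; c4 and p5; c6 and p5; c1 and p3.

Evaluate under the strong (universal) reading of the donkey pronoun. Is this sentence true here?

"it" takes "a painting" as antecedent — a donkey pronoun bound across the clause boundary.
Strong reading: for every (c,p) with restored(c,p), exhibited(c,p).
Restrictor pairs: (c1,p1) ✓  (c1,p2) ✓  (c1,p3) ✓  (c3,p3) ✓  (c4,p4) ✓  (c4,p5) ✓  (c5,p2) ✗  (c6,p1) ✗  (c6,p5) ✓  (c7,p4) ✓
Counterexample: (c5,p2) is in restored but fails the scope.

False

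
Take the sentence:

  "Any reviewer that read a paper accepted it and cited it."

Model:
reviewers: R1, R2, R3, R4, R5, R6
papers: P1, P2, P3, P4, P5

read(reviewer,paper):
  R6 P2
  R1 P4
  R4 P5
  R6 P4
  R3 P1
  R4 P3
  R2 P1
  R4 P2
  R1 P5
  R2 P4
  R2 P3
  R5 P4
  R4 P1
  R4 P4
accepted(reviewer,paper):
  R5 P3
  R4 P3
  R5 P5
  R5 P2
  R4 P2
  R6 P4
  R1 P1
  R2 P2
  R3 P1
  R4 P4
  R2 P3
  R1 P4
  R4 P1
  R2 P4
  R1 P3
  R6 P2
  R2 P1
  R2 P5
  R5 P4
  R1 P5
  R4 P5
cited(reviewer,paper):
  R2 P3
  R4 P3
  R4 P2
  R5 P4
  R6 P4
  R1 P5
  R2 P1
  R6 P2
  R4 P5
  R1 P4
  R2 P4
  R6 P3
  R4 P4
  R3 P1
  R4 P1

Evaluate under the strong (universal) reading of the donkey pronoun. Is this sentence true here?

True

"it" takes "a paper" as antecedent — a donkey pronoun bound across the clause boundary.
Strong reading: for every (r,p) with read(r,p), accepted(r,p) ∧ cited(r,p).
Restrictor pairs: (R1,P4) ✓  (R1,P5) ✓  (R2,P1) ✓  (R2,P3) ✓  (R2,P4) ✓  (R3,P1) ✓  (R4,P1) ✓  (R4,P2) ✓  (R4,P3) ✓  (R4,P4) ✓  (R4,P5) ✓  (R5,P4) ✓  (R6,P2) ✓  (R6,P4) ✓
Every restrictor pair satisfies the scope.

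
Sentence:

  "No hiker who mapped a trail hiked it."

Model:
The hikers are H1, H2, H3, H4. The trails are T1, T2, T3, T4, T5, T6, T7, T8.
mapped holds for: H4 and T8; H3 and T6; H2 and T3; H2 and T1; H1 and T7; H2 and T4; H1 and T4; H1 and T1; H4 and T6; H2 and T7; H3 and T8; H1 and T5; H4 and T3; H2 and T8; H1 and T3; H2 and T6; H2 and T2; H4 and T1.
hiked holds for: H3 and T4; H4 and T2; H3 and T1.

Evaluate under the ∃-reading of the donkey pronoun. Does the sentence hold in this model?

True

"it" takes "a trail" as antecedent — a donkey pronoun bound across the clause boundary.
Truth condition: for no (h,t) with mapped(h,t) does hiked(h,t) hold.
Restrictor pairs — does the scope hold? (H1,T1):fails  (H1,T3):fails  (H1,T4):fails  (H1,T5):fails  (H1,T7):fails  (H2,T1):fails  (H2,T2):fails  (H2,T3):fails  (H2,T4):fails  (H2,T6):fails  (H2,T7):fails  (H2,T8):fails  (H3,T6):fails  (H3,T8):fails  (H4,T1):fails  (H4,T3):fails  (H4,T6):fails  (H4,T8):fails
Scope holds for no restrictor pair, so the sentence is true.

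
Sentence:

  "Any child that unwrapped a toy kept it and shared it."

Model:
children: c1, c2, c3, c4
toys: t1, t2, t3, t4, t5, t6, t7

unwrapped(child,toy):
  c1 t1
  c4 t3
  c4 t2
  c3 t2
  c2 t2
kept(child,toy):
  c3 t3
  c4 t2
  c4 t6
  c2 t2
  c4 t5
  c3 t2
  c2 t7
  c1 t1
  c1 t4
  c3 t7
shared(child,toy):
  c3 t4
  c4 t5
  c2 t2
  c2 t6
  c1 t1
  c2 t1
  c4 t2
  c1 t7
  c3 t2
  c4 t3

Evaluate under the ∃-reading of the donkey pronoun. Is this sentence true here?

"it" takes "a toy" as antecedent — a donkey pronoun bound across the clause boundary.
Weak reading: every child c with some unwrapped-toy has at least one unwrapped-toy t such that kept(c,t) ∧ shared(c,t).
Per child: c1:✓  c2:✓  c3:✓  c4:✓
Every child in the restrictor has a witness.

True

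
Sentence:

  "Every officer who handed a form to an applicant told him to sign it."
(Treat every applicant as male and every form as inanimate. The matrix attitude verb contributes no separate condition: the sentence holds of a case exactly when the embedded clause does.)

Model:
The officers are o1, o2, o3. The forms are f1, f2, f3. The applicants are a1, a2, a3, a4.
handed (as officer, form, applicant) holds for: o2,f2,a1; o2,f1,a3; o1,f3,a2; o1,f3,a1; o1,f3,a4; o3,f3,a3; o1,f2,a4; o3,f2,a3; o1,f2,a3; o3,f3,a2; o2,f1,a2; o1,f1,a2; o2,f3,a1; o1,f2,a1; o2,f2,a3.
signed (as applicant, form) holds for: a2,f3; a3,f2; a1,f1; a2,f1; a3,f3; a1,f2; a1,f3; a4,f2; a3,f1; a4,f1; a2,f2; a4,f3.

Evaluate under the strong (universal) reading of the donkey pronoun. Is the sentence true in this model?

True

"him" takes "an applicant" as antecedent and "it" takes "a form"; both are donkey pronouns co-varying with the restrictor.
Strong reading: for every (o,f,a) with handed(o,f,a), signed(a,f).
Restrictor triples: (o1,f1,a2)→signed(a2,f1) ✓  (o1,f2,a1)→signed(a1,f2) ✓  (o1,f2,a3)→signed(a3,f2) ✓  (o1,f2,a4)→signed(a4,f2) ✓  (o1,f3,a1)→signed(a1,f3) ✓  (o1,f3,a2)→signed(a2,f3) ✓  (o1,f3,a4)→signed(a4,f3) ✓  (o2,f1,a2)→signed(a2,f1) ✓  (o2,f1,a3)→signed(a3,f1) ✓  (o2,f2,a1)→signed(a1,f2) ✓  (o2,f2,a3)→signed(a3,f2) ✓  (o2,f3,a1)→signed(a1,f3) ✓  (o3,f2,a3)→signed(a3,f2) ✓  (o3,f3,a2)→signed(a2,f3) ✓  (o3,f3,a3)→signed(a3,f3) ✓
Every restrictor triple satisfies the scope.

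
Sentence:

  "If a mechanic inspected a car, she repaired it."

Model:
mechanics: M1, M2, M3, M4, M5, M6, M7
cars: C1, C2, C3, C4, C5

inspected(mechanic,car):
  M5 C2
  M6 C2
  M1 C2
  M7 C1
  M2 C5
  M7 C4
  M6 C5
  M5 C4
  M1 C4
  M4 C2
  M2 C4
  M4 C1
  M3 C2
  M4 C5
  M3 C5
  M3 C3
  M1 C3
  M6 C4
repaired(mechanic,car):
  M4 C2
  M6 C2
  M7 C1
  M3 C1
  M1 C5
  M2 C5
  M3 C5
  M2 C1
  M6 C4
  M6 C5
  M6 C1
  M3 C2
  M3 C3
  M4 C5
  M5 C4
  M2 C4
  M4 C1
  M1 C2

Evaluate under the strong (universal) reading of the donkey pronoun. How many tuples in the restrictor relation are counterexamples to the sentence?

4

"it" takes "a car" as antecedent — a donkey pronoun bound across the clause boundary.
Strong reading: for every (m,c) with inspected(m,c), repaired(m,c).
Restrictor pairs: (M1,C2) ✓  (M1,C3) ✗  (M1,C4) ✗  (M2,C4) ✓  (M2,C5) ✓  (M3,C2) ✓  (M3,C3) ✓  (M3,C5) ✓  (M4,C1) ✓  (M4,C2) ✓  (M4,C5) ✓  (M5,C2) ✗  (M5,C4) ✓  (M6,C2) ✓  (M6,C4) ✓  (M6,C5) ✓  (M7,C1) ✓  (M7,C4) ✗
Counterexamples (restrictor pairs failing the scope): 4.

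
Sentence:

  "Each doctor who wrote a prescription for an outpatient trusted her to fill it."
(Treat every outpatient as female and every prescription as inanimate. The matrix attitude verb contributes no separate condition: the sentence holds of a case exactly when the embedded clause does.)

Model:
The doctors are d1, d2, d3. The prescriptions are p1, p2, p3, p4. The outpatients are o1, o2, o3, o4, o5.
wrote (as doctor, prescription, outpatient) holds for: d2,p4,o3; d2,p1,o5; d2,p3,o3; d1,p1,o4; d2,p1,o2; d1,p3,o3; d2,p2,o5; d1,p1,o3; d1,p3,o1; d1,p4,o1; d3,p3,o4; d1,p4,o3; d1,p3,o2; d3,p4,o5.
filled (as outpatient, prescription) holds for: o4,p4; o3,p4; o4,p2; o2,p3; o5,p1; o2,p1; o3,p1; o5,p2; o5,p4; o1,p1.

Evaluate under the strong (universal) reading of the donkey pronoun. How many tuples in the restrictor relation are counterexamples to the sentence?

"her" takes "an outpatient" as antecedent and "it" takes "a prescription"; both are donkey pronouns co-varying with the restrictor.
Strong reading: for every (d,p,o) with wrote(d,p,o), filled(o,p).
Restrictor triples: (d1,p1,o3)→filled(o3,p1) ✓  (d1,p1,o4)→filled(o4,p1) ✗  (d1,p3,o1)→filled(o1,p3) ✗  (d1,p3,o2)→filled(o2,p3) ✓  (d1,p3,o3)→filled(o3,p3) ✗  (d1,p4,o1)→filled(o1,p4) ✗  (d1,p4,o3)→filled(o3,p4) ✓  (d2,p1,o2)→filled(o2,p1) ✓  (d2,p1,o5)→filled(o5,p1) ✓  (d2,p2,o5)→filled(o5,p2) ✓  (d2,p3,o3)→filled(o3,p3) ✗  (d2,p4,o3)→filled(o3,p4) ✓  (d3,p3,o4)→filled(o4,p3) ✗  (d3,p4,o5)→filled(o5,p4) ✓
Counterexamples (restrictor triples failing the scope): 6.

6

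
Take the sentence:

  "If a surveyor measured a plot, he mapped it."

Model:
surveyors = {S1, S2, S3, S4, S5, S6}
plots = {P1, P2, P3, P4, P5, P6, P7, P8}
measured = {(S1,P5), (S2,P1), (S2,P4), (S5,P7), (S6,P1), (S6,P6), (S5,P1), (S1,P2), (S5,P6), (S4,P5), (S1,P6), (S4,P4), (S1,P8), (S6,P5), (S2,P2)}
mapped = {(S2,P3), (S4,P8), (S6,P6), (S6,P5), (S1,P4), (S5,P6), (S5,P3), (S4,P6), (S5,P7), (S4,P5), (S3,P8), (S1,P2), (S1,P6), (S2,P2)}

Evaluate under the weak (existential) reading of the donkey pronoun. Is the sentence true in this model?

True

"it" takes "a plot" as antecedent — a donkey pronoun bound across the clause boundary.
Weak reading: every surveyor s with some measured-plot has at least one measured-plot p such that mapped(s,p).
Per surveyor: S1:✓  S2:✓  S4:✓  S5:✓  S6:✓
Every surveyor in the restrictor has a witness.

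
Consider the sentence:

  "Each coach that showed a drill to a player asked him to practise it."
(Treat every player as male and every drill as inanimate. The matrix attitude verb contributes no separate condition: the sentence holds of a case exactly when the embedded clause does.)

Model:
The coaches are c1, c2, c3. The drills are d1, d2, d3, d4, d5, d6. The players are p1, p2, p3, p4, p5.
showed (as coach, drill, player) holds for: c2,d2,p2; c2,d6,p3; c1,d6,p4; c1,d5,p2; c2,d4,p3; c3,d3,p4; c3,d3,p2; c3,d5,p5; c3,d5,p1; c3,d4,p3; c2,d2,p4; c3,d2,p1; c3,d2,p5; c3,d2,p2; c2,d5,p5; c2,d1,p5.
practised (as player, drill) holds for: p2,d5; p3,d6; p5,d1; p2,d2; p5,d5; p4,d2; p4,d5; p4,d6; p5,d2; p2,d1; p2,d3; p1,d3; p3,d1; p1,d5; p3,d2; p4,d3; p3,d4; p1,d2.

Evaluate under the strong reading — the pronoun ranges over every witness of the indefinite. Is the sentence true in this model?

True

"him" takes "a player" as antecedent and "it" takes "a drill"; both are donkey pronouns co-varying with the restrictor.
Strong reading: for every (c,d,p) with showed(c,d,p), practised(p,d).
Restrictor triples: (c1,d5,p2)→practised(p2,d5) ✓  (c1,d6,p4)→practised(p4,d6) ✓  (c2,d1,p5)→practised(p5,d1) ✓  (c2,d2,p2)→practised(p2,d2) ✓  (c2,d2,p4)→practised(p4,d2) ✓  (c2,d4,p3)→practised(p3,d4) ✓  (c2,d5,p5)→practised(p5,d5) ✓  (c2,d6,p3)→practised(p3,d6) ✓  (c3,d2,p1)→practised(p1,d2) ✓  (c3,d2,p2)→practised(p2,d2) ✓  (c3,d2,p5)→practised(p5,d2) ✓  (c3,d3,p2)→practised(p2,d3) ✓  (c3,d3,p4)→practised(p4,d3) ✓  (c3,d4,p3)→practised(p3,d4) ✓  (c3,d5,p1)→practised(p1,d5) ✓  (c3,d5,p5)→practised(p5,d5) ✓
Every restrictor triple satisfies the scope.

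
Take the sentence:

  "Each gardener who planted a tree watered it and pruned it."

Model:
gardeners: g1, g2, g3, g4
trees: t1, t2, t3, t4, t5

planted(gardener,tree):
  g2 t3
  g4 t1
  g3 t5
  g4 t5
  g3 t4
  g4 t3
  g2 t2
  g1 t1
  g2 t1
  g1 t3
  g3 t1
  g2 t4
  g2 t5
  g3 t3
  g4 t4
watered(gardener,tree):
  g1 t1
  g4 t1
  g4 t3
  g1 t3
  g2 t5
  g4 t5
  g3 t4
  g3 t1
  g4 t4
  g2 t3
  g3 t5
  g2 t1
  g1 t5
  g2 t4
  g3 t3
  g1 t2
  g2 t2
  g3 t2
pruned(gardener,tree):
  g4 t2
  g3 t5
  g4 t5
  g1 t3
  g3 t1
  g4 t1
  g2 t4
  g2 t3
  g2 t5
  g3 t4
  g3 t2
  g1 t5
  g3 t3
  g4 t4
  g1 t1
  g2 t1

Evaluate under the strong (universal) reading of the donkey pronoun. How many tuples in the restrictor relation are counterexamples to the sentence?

"it" takes "a tree" as antecedent — a donkey pronoun bound across the clause boundary.
Strong reading: for every (g,t) with planted(g,t), watered(g,t) ∧ pruned(g,t).
Restrictor pairs: (g1,t1) ✓  (g1,t3) ✓  (g2,t1) ✓  (g2,t2) ✗  (g2,t3) ✓  (g2,t4) ✓  (g2,t5) ✓  (g3,t1) ✓  (g3,t3) ✓  (g3,t4) ✓  (g3,t5) ✓  (g4,t1) ✓  (g4,t3) ✗  (g4,t4) ✓  (g4,t5) ✓
Counterexamples (restrictor pairs failing the scope): 2.

2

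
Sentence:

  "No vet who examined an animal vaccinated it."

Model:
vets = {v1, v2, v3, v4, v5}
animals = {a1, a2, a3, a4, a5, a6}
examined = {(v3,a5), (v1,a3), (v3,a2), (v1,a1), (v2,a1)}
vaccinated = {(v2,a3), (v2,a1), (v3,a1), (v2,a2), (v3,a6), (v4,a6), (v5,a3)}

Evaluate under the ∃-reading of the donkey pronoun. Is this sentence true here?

False

"it" takes "an animal" as antecedent — a donkey pronoun bound across the clause boundary.
Truth condition: for no (v,a) with examined(v,a) does vaccinated(v,a) hold.
Restrictor pairs — does the scope hold? (v1,a1):fails  (v1,a3):fails  (v2,a1):holds  (v3,a2):fails  (v3,a5):fails
Scope holds for 1 pair(s), so the sentence is false.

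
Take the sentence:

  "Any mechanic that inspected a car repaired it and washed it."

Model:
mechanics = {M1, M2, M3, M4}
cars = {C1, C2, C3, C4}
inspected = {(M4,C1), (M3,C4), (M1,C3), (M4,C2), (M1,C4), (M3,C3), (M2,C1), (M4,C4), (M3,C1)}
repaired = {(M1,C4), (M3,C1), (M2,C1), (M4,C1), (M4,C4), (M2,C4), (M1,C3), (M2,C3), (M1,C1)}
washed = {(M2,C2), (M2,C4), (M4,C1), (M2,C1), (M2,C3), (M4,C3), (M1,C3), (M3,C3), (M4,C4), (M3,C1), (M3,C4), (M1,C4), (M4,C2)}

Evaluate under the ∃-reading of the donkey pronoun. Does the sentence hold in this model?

True

"it" takes "a car" as antecedent — a donkey pronoun bound across the clause boundary.
Weak reading: every mechanic m with some inspected-car has at least one inspected-car c such that repaired(m,c) ∧ washed(m,c).
Per mechanic: M1:✓  M2:✓  M3:✓  M4:✓
Every mechanic in the restrictor has a witness.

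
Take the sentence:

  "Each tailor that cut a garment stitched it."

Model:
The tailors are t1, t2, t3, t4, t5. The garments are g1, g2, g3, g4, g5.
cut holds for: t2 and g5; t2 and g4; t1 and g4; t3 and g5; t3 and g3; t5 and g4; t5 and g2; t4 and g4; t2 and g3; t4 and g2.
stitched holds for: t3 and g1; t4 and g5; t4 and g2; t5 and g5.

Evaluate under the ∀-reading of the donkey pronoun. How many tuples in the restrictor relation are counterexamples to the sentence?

9

"it" takes "a garment" as antecedent — a donkey pronoun bound across the clause boundary.
Strong reading: for every (t,g) with cut(t,g), stitched(t,g).
Restrictor pairs: (t1,g4) ✗  (t2,g3) ✗  (t2,g4) ✗  (t2,g5) ✗  (t3,g3) ✗  (t3,g5) ✗  (t4,g2) ✓  (t4,g4) ✗  (t5,g2) ✗  (t5,g4) ✗
Counterexamples (restrictor pairs failing the scope): 9.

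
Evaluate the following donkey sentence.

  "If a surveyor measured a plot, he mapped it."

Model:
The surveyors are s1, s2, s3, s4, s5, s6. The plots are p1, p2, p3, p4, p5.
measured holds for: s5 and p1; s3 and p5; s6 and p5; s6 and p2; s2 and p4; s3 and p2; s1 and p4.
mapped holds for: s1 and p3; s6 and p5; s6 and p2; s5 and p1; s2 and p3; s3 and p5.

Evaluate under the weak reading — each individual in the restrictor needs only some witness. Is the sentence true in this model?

False

"it" takes "a plot" as antecedent — a donkey pronoun bound across the clause boundary.
Weak reading: every surveyor s with some measured-plot has at least one measured-plot p such that mapped(s,p).
Per surveyor: s1:✗  s2:✗  s3:✓  s5:✓  s6:✓
s1 has no witness among its measured-plots.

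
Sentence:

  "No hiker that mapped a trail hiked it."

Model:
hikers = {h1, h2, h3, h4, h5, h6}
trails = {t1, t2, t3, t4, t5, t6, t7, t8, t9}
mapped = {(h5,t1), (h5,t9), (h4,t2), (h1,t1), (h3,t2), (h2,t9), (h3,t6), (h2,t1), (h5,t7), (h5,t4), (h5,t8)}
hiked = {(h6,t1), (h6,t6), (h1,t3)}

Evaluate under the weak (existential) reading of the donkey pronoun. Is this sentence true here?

True

"it" takes "a trail" as antecedent — a donkey pronoun bound across the clause boundary.
Truth condition: for no (h,t) with mapped(h,t) does hiked(h,t) hold.
Restrictor pairs — does the scope hold? (h1,t1):fails  (h2,t1):fails  (h2,t9):fails  (h3,t2):fails  (h3,t6):fails  (h4,t2):fails  (h5,t1):fails  (h5,t4):fails  (h5,t7):fails  (h5,t8):fails  (h5,t9):fails
Scope holds for no restrictor pair, so the sentence is true.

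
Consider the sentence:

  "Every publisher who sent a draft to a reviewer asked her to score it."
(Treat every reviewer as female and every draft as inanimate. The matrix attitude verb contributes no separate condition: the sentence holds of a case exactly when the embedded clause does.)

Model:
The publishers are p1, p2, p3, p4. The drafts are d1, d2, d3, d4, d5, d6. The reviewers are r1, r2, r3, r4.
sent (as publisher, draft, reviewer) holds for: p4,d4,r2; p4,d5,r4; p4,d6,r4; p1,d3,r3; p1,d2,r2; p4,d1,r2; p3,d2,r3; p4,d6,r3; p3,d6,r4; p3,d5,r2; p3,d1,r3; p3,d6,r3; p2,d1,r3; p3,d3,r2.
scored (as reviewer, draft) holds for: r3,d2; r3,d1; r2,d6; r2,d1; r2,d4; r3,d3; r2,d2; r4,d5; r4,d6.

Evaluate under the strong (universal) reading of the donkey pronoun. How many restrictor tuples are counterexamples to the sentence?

4

"her" takes "a reviewer" as antecedent and "it" takes "a draft"; both are donkey pronouns co-varying with the restrictor.
Strong reading: for every (p,d,r) with sent(p,d,r), scored(r,d).
Restrictor triples: (p1,d2,r2)→scored(r2,d2) ✓  (p1,d3,r3)→scored(r3,d3) ✓  (p2,d1,r3)→scored(r3,d1) ✓  (p3,d1,r3)→scored(r3,d1) ✓  (p3,d2,r3)→scored(r3,d2) ✓  (p3,d3,r2)→scored(r2,d3) ✗  (p3,d5,r2)→scored(r2,d5) ✗  (p3,d6,r3)→scored(r3,d6) ✗  (p3,d6,r4)→scored(r4,d6) ✓  (p4,d1,r2)→scored(r2,d1) ✓  (p4,d4,r2)→scored(r2,d4) ✓  (p4,d5,r4)→scored(r4,d5) ✓  (p4,d6,r3)→scored(r3,d6) ✗  (p4,d6,r4)→scored(r4,d6) ✓
Counterexamples (restrictor triples failing the scope): 4.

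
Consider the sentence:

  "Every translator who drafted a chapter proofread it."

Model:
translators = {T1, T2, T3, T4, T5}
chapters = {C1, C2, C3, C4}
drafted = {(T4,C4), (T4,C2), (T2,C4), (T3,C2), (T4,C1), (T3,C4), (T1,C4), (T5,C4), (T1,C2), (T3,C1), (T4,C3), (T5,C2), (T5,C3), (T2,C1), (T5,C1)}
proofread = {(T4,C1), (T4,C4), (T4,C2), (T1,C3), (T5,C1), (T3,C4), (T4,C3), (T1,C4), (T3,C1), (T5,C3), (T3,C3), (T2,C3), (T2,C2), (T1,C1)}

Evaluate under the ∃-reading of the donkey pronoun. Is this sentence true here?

"it" takes "a chapter" as antecedent — a donkey pronoun bound across the clause boundary.
Weak reading: every translator t with some drafted-chapter has at least one drafted-chapter c such that proofread(t,c).
Per translator: T1:✓  T2:✗  T3:✓  T4:✓  T5:✓
T2 has no witness among its drafted-chapters.

False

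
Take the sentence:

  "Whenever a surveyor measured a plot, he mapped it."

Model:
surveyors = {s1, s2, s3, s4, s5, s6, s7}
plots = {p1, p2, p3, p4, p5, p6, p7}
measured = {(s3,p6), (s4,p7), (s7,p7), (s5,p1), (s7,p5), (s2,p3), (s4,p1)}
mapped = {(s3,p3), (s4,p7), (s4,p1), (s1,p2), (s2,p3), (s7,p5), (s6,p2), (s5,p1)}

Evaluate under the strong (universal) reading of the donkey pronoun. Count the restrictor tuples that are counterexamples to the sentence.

"it" takes "a plot" as antecedent — a donkey pronoun bound across the clause boundary.
Strong reading: for every (s,p) with measured(s,p), mapped(s,p).
Restrictor pairs: (s2,p3) ✓  (s3,p6) ✗  (s4,p1) ✓  (s4,p7) ✓  (s5,p1) ✓  (s7,p5) ✓  (s7,p7) ✗
Counterexamples (restrictor pairs failing the scope): 2.

2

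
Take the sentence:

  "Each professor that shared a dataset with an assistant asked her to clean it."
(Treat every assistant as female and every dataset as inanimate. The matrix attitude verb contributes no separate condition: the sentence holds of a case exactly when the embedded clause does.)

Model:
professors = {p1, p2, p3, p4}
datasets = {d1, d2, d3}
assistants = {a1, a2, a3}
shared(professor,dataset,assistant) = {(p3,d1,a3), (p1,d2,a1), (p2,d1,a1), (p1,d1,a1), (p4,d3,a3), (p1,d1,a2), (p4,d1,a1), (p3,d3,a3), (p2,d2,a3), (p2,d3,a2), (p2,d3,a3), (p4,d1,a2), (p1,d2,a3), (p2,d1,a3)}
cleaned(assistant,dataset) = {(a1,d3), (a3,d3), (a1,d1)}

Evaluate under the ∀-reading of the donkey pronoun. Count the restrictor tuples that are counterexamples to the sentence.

"her" takes "an assistant" as antecedent and "it" takes "a dataset"; both are donkey pronouns co-varying with the restrictor.
Strong reading: for every (p,d,a) with shared(p,d,a), cleaned(a,d).
Restrictor triples: (p1,d1,a1)→cleaned(a1,d1) ✓  (p1,d1,a2)→cleaned(a2,d1) ✗  (p1,d2,a1)→cleaned(a1,d2) ✗  (p1,d2,a3)→cleaned(a3,d2) ✗  (p2,d1,a1)→cleaned(a1,d1) ✓  (p2,d1,a3)→cleaned(a3,d1) ✗  (p2,d2,a3)→cleaned(a3,d2) ✗  (p2,d3,a2)→cleaned(a2,d3) ✗  (p2,d3,a3)→cleaned(a3,d3) ✓  (p3,d1,a3)→cleaned(a3,d1) ✗  (p3,d3,a3)→cleaned(a3,d3) ✓  (p4,d1,a1)→cleaned(a1,d1) ✓  (p4,d1,a2)→cleaned(a2,d1) ✗  (p4,d3,a3)→cleaned(a3,d3) ✓
Counterexamples (restrictor triples failing the scope): 8.

8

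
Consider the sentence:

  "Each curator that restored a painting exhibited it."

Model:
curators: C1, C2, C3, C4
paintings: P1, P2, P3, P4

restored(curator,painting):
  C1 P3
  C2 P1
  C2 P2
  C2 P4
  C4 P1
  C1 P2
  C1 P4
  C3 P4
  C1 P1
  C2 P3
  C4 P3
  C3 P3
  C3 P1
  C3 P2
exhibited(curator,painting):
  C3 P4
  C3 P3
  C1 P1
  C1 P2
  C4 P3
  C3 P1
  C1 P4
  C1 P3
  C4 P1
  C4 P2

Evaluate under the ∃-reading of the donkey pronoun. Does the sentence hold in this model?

False

"it" takes "a painting" as antecedent — a donkey pronoun bound across the clause boundary.
Weak reading: every curator c with some restored-painting has at least one restored-painting p such that exhibited(c,p).
Per curator: C1:✓  C2:✗  C3:✓  C4:✓
C2 has no witness among its restored-paintings.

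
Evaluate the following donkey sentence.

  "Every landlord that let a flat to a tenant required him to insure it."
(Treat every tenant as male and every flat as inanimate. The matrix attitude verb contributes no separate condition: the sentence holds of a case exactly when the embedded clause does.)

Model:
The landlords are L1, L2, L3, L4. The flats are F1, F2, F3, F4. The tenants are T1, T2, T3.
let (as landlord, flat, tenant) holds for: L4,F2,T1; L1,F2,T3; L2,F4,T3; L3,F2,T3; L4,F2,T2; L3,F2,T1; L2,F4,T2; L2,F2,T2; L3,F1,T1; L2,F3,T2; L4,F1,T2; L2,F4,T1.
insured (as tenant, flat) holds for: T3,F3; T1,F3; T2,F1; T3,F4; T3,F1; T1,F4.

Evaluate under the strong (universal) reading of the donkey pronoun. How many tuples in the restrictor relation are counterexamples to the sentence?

"him" takes "a tenant" as antecedent and "it" takes "a flat"; both are donkey pronouns co-varying with the restrictor.
Strong reading: for every (l,f,t) with let(l,f,t), insured(t,f).
Restrictor triples: (L1,F2,T3)→insured(T3,F2) ✗  (L2,F2,T2)→insured(T2,F2) ✗  (L2,F3,T2)→insured(T2,F3) ✗  (L2,F4,T1)→insured(T1,F4) ✓  (L2,F4,T2)→insured(T2,F4) ✗  (L2,F4,T3)→insured(T3,F4) ✓  (L3,F1,T1)→insured(T1,F1) ✗  (L3,F2,T1)→insured(T1,F2) ✗  (L3,F2,T3)→insured(T3,F2) ✗  (L4,F1,T2)→insured(T2,F1) ✓  (L4,F2,T1)→insured(T1,F2) ✗  (L4,F2,T2)→insured(T2,F2) ✗
Counterexamples (restrictor triples failing the scope): 9.

9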